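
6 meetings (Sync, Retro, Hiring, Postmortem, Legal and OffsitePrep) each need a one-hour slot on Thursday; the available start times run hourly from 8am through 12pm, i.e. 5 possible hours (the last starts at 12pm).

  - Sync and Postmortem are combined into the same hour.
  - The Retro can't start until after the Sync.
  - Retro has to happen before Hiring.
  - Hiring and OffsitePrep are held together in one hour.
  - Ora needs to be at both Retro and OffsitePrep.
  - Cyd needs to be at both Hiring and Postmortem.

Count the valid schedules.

Splitting on Sync: it can be 8am (30), 9am (15), 10am (5). Listing each branch's schedules as (Retro, Hiring, Postmortem, Legal, OffsitePrep):
Sync=8am: (9am,10am,8am,8am,10am) (9am,10am,8am,9am,10am) (9am,10am,8am,10am,10am) (9am,10am,8am,11am,10am) (9am,10am,8am,12pm,10am) (9am,11am,8am,8am,11am) (9am,11am,8am,9am,11am) (9am,11am,8am,10am,11am) (9am,11am,8am,11am,11am) (9am,11am,8am,12pm,11am) (9am,12pm,8am,8am,12pm) (9am,12pm,8am,9am,12pm) (9am,12pm,8am,10am,12pm) (9am,12pm,8am,11am,12pm) (9am,12pm,8am,12pm,12pm) (10am,11am,8am,8am,11am) (10am,11am,8am,9am,11am) (10am,11am,8am,10am,11am) (10am,11am,8am,11am,11am) (10am,11am,8am,12pm,11am) (10am,12pm,8am,8am,12pm) (10am,12pm,8am,9am,12pm) (10am,12pm,8am,10am,12pm) (10am,12pm,8am,11am,12pm) (10am,12pm,8am,12pm,12pm) (11am,12pm,8am,8am,12pm) (11am,12pm,8am,9am,12pm) (11am,12pm,8am,10am,12pm) (11am,12pm,8am,11am,12pm) (11am,12pm,8am,12pm,12pm) — 30.
Sync=9am: (10am,11am,9am,8am,11am) (10am,11am,9am,9am,11am) (10am,11am,9am,10am,11am) (10am,11am,9am,11am,11am) (10am,11am,9am,12pm,11am) (10am,12pm,9am,8am,12pm) (10am,12pm,9am,9am,12pm) (10am,12pm,9am,10am,12pm) (10am,12pm,9am,11am,12pm) (10am,12pm,9am,12pm,12pm) (11am,12pm,9am,8am,12pm) (11am,12pm,9am,9am,12pm) (11am,12pm,9am,10am,12pm) (11am,12pm,9am,11am,12pm) (11am,12pm,9am,12pm,12pm) — 15.
Sync=10am: (11am,12pm,10am,8am,12pm) (11am,12pm,10am,9am,12pm) (11am,12pm,10am,10am,12pm) (11am,12pm,10am,11am,12pm) (11am,12pm,10am,12pm,12pm) — 5.
Summing: 30 + 15 + 5 = 50.

50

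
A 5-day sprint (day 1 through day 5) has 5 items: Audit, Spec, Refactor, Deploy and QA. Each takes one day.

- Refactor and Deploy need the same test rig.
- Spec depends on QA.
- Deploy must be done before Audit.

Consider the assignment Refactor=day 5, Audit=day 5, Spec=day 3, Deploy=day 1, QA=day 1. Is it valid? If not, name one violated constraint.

Spec depends on QA — holds.
Deploy must be done before Audit — holds.
Refactor and Deploy need the same test rig — holds.

Yes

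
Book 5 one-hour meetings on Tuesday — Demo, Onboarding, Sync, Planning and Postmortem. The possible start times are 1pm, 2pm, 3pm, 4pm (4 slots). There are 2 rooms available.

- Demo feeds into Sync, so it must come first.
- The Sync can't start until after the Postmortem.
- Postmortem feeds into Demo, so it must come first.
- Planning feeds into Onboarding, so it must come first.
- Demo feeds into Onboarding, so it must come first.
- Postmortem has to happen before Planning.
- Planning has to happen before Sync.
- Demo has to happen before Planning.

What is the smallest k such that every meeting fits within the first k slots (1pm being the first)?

4 slots

The precedence chain requires at least 4 distinct slots.
With at most 2 per slot and 5 meetings, at least 3 slots are needed.
4 works (last occupied slot: 4pm): for example Demo in 2pm, Onboarding in 4pm, Planning in 3pm, Sync in 4pm, Postmortem in 1pm.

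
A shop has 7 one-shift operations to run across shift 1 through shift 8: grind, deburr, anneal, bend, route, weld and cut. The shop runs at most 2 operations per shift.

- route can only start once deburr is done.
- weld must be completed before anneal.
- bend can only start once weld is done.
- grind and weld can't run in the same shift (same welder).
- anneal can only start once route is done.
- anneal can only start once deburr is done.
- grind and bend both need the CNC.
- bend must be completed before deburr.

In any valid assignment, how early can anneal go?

Precedence pushes anneal to at least shift 5.
anneal at shift 5 is achievable: deburr in shift 3, anneal in shift 5, bend in shift 2, cut in shift 1, grind in shift 3, weld in shift 1, route in shift 4.

shift 5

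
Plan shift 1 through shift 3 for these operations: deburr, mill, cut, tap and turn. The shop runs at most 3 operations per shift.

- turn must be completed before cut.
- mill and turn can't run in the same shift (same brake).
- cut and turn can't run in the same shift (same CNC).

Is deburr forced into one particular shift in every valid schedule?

No

deburr can be shift 1 (e.g. cut in shift 2; deburr in shift 1; tap in shift 1; turn in shift 1; mill in shift 2) or shift 2 (e.g. cut in shift 2; tap in shift 1; mill in shift 2; deburr in shift 2; turn in shift 1).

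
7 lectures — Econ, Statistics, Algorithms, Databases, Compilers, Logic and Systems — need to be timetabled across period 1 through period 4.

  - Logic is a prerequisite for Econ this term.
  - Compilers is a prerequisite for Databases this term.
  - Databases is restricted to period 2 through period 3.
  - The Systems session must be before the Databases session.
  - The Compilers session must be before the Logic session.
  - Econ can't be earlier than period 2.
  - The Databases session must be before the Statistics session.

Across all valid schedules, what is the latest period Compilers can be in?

Downstream work caps Compilers at period 2.
Compilers at period 2 is achievable: Statistics=period 4; Logic=period 3; Econ=period 4; Systems=period 1; Databases=period 3; Algorithms=period 1; Compilers=period 2.

period 2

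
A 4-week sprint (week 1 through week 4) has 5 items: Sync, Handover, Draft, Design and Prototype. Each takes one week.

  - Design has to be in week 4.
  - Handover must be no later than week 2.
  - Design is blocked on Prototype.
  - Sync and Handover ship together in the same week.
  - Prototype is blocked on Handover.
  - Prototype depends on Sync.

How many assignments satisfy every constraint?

12

Splitting on Sync: it can be week 1 (8), week 2 (4). Listing each branch's schedules as (Handover, Draft, Design, Prototype) by week number:
Sync=week 1: (1,1,4,2) (1,1,4,3) (1,2,4,2) (1,2,4,3) (1,3,4,2) (1,3,4,3) (1,4,4,2) (1,4,4,3) — 8.
Sync=week 2: (2,1,4,3) (2,2,4,3) (2,3,4,3) (2,4,4,3) — 4.
Summing: 8 + 4 = 12.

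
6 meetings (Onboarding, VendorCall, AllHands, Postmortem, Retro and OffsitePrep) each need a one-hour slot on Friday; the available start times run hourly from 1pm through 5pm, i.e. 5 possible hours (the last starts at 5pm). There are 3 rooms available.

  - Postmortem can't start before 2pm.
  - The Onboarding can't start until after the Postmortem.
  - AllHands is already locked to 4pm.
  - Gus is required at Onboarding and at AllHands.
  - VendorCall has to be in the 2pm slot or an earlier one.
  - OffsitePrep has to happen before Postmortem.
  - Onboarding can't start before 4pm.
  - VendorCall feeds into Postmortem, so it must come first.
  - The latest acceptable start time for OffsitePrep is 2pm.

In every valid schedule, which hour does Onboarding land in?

Onboarding's window is 4pm–5pm.
AllHands is fixed at 4pm, and Onboarding can't share a hour with AllHands.
So Onboarding must be 5pm.

5pm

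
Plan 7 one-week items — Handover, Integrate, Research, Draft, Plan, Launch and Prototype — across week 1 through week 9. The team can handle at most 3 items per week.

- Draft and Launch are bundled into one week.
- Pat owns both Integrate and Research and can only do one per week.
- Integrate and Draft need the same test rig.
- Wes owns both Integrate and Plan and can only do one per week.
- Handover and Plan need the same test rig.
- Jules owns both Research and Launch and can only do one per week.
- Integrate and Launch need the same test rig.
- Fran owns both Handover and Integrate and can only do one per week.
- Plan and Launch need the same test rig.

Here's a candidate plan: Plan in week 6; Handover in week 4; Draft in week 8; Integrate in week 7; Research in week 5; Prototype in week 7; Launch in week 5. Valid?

Integrate and Draft need the same test rig — holds.
Fran owns both Handover and Integrate and can only do one per week — holds.
Pat owns both Integrate and Research and can only do one per week — holds.
Integrate and Launch need the same test rig — holds.
Jules owns both Research and Launch and can only do one per week — violated.
Draft and Launch are bundled into one week — violated.
Wes owns both Integrate and Plan and can only do one per week — holds.
The team can handle at most 3 items per week — holds.
Handover and Plan need the same test rig — holds.
Plan and Launch need the same test rig — holds.

Invalid. Jules owns both Research and Launch and can only do one per week.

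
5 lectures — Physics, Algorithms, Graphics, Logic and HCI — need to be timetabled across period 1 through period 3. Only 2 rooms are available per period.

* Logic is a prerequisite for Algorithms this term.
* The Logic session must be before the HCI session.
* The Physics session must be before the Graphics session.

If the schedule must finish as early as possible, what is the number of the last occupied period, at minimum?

The precedence chain requires at least 2 distinct periods.
With at most 2 per period and 5 lectures, at least 3 periods are needed.
3 works (last occupied period: period 3): for example Algorithms in period 2; Physics in period 1; HCI in period 3; Graphics in period 2; Logic in period 1.

period 3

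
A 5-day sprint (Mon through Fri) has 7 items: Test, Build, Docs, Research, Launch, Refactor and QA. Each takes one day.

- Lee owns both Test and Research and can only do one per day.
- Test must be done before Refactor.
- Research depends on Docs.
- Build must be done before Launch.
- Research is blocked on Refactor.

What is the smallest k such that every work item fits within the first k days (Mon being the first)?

3

The precedence chain requires at least 3 distinct days.
3 works (last occupied day: Wed): for example Research in Wed, Test in Mon, QA in Mon, Docs in Mon, Build in Mon, Launch in Tue, Refactor in Tue.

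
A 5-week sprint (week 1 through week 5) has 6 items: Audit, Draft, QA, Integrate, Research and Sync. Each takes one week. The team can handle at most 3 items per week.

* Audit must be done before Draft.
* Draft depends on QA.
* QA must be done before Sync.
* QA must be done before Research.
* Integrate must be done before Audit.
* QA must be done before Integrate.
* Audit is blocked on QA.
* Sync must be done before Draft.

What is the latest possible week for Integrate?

Precedence pushes Integrate to at least week 2; downstream work caps Integrate at week 3.
Integrate at week 3 is achievable: Audit=week 4, Research=week 2, QA=week 1, Sync=week 2, Integrate=week 3, Draft=week 5.

week 3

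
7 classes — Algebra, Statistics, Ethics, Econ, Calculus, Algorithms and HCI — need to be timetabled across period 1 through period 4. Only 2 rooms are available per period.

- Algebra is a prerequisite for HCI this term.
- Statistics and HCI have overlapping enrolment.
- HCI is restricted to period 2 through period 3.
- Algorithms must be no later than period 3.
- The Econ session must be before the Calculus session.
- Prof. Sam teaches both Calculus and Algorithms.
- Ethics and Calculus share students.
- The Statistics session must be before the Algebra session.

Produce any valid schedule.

Algebra in period 2; Econ in period 2; HCI in period 3; Calculus in period 3; Statistics in period 1; Algorithms in period 1; Ethics in period 4

Checking: Statistics(period 1) before Algebra(period 2); Algebra(period 2) before HCI(period 3); Econ(period 2) before Calculus(period 3); Calculus(period 3) != Algorithms(period 1); Statistics(period 1) != HCI(period 3); Ethics(period 4) != Calculus(period 3); Algorithms=period 1 in [period 1,period 3]; HCI=period 3 in [period 2,period 3]; max 2 per period (cap 2).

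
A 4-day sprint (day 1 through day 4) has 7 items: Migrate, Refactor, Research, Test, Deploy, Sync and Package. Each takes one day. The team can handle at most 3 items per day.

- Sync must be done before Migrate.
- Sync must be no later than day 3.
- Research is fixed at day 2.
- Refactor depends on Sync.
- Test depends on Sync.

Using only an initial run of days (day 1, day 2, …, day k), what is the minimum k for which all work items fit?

The precedence chain requires at least 2 distinct days.
With at most 3 per day and 7 work items, at least 3 days are needed.
3 works (last occupied day: day 3): for example Research in day 2, Migrate in day 2, Refactor in day 2, Test in day 3, Package in day 1, Sync in day 1, Deploy in day 1.

3 days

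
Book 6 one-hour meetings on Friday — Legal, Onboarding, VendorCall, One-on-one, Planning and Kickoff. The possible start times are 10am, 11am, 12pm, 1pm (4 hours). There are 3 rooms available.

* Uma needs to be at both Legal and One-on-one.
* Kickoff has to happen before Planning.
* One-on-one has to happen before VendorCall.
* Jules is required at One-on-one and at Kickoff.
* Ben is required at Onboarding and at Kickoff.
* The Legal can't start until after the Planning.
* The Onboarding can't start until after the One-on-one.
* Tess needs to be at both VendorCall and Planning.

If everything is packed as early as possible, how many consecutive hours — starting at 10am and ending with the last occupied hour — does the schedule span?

The precedence chain requires at least 3 distinct hours.
With at most 3 per hour and 6 meetings, at least 2 hours are needed.
3 works (last occupied hour: 12pm): for example Onboarding=12pm; One-on-one=11am; Planning=11am; VendorCall=12pm; Kickoff=10am; Legal=12pm.

3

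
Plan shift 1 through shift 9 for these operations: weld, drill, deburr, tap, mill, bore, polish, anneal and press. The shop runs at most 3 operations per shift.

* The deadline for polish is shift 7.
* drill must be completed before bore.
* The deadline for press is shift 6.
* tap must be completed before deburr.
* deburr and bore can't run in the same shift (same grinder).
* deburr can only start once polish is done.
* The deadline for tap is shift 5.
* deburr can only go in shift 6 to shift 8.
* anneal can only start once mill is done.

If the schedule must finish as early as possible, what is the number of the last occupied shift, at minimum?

The precedence chain requires at least 2 distinct shifts.
With at most 3 per shift and 9 operations, at least 3 shifts are needed.
deburr can't be placed before shift 6, so the schedule must run through at least shift 6.
6 works (last occupied shift: shift 6): for example polish -> shift 2, drill -> shift 1, deburr -> shift 6, press -> shift 3, bore -> shift 2, tap -> shift 1, anneal -> shift 2, mill -> shift 1, weld -> shift 3.

shift 6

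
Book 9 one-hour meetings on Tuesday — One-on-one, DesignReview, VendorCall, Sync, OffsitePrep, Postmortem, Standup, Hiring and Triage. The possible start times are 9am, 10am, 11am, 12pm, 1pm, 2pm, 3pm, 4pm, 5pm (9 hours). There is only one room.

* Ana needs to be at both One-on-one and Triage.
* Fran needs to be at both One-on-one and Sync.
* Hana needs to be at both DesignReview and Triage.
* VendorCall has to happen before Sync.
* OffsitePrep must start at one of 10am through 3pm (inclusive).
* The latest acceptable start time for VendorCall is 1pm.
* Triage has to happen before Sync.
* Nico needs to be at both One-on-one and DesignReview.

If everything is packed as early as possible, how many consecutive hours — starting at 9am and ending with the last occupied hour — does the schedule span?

9

The precedence chain requires at least 2 distinct hours.
With at most 1 per hour and 9 meetings, at least 9 hours are needed.
9 works (last occupied hour: 5pm): for example Hiring=5pm, Triage=11am, DesignReview=2pm, Standup=4pm, OffsitePrep=10am, One-on-one=1pm, Sync=12pm, Postmortem=3pm, VendorCall=9am.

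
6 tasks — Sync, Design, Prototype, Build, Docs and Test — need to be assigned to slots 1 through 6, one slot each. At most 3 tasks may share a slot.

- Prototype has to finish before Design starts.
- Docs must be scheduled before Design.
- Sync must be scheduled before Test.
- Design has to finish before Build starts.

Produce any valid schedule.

Prototype=1; Docs=1; Build=3; Test=2; Design=2; Sync=1

Checking: Sync(1) before Test(2); Docs(1) before Design(2); Prototype(1) before Design(2); Design(2) before Build(3); max 3 per slot (cap 3).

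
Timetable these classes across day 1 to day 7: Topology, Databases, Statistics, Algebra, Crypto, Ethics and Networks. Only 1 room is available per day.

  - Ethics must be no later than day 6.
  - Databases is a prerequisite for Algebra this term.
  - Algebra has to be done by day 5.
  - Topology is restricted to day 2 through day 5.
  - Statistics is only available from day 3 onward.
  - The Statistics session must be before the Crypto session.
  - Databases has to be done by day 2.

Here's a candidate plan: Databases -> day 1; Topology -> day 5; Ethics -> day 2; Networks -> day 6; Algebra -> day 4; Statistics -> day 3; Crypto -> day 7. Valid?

Yes, all constraints hold

Topology is restricted to day 2 through day 5 — holds.
Databases has to be done by day 2 — holds.
Only 1 room is available per day — holds.
Ethics must be no later than day 6 — holds.
Databases is a prerequisite for Algebra this term — holds.
Statistics is only available from day 3 onward — holds.
Algebra has to be done by day 5 — holds.
The Statistics session must be before the Crypto session — holds.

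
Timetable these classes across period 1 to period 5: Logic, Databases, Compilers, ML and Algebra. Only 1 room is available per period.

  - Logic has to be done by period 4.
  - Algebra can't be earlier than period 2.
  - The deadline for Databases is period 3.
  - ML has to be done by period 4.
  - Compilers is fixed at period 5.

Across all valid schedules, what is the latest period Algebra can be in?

period 4

Algebra is available from period 2.
Algebra at period 4 is achievable: Algebra in period 4, Logic in period 2, Databases in period 1, ML in period 3, Compilers in period 5.
Nothing later works — the capacity limit rule out every period after period 4.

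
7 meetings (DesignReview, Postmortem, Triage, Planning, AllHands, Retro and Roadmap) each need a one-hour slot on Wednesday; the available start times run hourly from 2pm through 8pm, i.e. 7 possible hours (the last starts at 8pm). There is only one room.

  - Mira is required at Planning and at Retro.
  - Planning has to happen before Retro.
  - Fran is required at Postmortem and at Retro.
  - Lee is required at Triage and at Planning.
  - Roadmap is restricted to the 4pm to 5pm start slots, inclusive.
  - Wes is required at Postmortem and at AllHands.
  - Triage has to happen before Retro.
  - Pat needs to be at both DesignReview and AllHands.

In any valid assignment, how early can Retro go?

Precedence pushes Retro to at least 3pm.
Retro at 4pm is achievable: AllHands -> 8pm, Roadmap -> 5pm, Postmortem -> 7pm, Retro -> 4pm, DesignReview -> 6pm, Triage -> 2pm, Planning -> 3pm.
Nothing earlier works — the conflict and capacity constraints rule out every hour before 4pm.

4pm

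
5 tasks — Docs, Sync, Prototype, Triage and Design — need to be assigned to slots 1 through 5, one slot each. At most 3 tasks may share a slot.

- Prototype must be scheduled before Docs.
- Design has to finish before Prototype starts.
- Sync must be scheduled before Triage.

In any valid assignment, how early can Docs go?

Precedence pushes Docs to at least 3.
Docs at 3 is achievable: Triage=2, Docs=3, Prototype=2, Design=1, Sync=1.

3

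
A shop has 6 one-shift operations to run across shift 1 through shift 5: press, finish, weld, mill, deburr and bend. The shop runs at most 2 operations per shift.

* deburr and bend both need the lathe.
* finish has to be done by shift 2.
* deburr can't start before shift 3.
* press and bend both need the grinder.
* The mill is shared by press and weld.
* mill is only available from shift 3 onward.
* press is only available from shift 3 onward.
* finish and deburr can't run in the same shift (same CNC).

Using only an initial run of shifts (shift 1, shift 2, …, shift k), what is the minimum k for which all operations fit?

4 shifts

With at most 2 per shift and 6 operations, at least 3 shifts are needed.
press can't be placed before shift 3, so the schedule must run through at least shift 3.
Could 3 shifts be enough, i.e. nothing placed later than shift 3? No: press's window within 3 shifts is {shift 3}; mill's window within 3 shifts is {shift 3}; deburr's window within 3 shifts is {shift 3}; that puts press, mill and deburr all in shift 3 — more than 2 per shift.
So 3 shifts is not enough.
4 works (last occupied shift: shift 4): for example finish=shift 1, weld=shift 1, mill=shift 3, deburr=shift 4, bend=shift 2, press=shift 3.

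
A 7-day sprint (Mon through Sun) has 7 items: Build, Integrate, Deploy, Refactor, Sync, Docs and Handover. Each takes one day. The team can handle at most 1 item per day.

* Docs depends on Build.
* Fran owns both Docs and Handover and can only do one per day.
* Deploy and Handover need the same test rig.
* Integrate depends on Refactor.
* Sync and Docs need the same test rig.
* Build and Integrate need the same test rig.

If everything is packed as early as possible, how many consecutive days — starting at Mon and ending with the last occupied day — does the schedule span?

The precedence chain requires at least 2 distinct days.
With at most 1 per day and 7 tasks, at least 7 days are needed.
7 works (last occupied day: Sun): for example Docs -> Thu; Handover -> Sun; Build -> Mon; Sync -> Sat; Integrate -> Wed; Refactor -> Tue; Deploy -> Fri.

7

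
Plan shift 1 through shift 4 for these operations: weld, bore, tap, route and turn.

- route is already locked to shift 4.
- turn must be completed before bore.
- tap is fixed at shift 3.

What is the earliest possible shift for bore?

shift 2

Precedence pushes bore to at least shift 2.
bore at shift 2 is achievable: weld=shift 1, bore=shift 2, turn=shift 1, tap=shift 3, route=shift 4.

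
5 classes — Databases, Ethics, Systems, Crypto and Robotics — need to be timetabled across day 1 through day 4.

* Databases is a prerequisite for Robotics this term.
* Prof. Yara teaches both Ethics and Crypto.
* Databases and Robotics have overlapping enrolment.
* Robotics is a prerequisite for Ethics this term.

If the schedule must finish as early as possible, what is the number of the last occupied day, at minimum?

The precedence chain requires at least 3 distinct days.
3 works (last occupied day: day 3): for example Robotics -> day 2, Databases -> day 1, Systems -> day 1, Crypto -> day 1, Ethics -> day 3.

3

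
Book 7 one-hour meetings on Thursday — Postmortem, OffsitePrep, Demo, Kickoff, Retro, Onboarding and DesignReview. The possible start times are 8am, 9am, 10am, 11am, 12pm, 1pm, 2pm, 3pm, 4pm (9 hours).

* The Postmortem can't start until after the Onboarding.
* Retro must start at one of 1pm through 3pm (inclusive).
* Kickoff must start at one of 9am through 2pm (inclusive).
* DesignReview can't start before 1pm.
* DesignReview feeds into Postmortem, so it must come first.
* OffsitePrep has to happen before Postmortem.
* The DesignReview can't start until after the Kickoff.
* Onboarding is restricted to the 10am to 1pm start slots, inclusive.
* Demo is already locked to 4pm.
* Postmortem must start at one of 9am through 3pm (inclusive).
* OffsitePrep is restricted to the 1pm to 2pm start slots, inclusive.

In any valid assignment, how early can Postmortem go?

Postmortem is available from 9am; precedence pushes Postmortem to at least 2pm; Postmortem's own window allows nothing later than 3pm.
Postmortem at 2pm is achievable: OffsitePrep=1pm, Postmortem=2pm, Demo=4pm, Kickoff=9am, Retro=1pm, Onboarding=10am, DesignReview=1pm.

2pm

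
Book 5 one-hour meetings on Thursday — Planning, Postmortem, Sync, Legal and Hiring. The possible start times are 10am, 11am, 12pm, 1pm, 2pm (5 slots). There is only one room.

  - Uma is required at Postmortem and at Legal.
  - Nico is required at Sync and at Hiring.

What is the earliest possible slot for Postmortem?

Postmortem at 10am is achievable: Hiring -> 2pm; Sync -> 12pm; Legal -> 1pm; Planning -> 11am; Postmortem -> 10am.

10am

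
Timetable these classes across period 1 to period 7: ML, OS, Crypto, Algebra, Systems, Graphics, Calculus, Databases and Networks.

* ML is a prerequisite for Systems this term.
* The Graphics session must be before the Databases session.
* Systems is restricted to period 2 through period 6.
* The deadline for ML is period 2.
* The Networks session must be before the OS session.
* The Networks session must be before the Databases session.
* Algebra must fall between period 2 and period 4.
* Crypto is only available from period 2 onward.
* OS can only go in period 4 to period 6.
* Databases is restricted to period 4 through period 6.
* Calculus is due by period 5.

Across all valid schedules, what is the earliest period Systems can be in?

period 2

Systems is available from period 2; Systems's own window allows nothing later than period 6.
Systems at period 2 is achievable: Networks in period 1, Graphics in period 1, ML in period 1, OS in period 4, Algebra in period 2, Databases in period 4, Crypto in period 2, Systems in period 2, Calculus in period 1.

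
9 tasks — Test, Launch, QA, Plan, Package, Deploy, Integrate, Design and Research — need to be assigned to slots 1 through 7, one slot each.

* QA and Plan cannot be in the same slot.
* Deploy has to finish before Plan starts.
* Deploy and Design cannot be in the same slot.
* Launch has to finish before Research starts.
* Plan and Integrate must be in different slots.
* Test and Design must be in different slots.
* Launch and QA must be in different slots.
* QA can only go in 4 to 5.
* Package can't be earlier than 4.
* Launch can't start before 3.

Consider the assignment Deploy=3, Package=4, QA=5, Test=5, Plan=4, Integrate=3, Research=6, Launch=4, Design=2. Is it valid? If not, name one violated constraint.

Test and Design must be in different slots — holds.
Plan and Integrate must be in different slots — holds.
Launch and QA must be in different slots — holds.
QA can only go in 4 to 5 — holds.
QA and Plan cannot be in the same slot — holds.
Deploy and Design cannot be in the same slot — holds.
Launch has to finish before Research starts — holds.
Launch can't start before 3 — holds.
Package can't be earlier than 4 — holds.
Deploy has to finish before Plan starts — holds.

Yes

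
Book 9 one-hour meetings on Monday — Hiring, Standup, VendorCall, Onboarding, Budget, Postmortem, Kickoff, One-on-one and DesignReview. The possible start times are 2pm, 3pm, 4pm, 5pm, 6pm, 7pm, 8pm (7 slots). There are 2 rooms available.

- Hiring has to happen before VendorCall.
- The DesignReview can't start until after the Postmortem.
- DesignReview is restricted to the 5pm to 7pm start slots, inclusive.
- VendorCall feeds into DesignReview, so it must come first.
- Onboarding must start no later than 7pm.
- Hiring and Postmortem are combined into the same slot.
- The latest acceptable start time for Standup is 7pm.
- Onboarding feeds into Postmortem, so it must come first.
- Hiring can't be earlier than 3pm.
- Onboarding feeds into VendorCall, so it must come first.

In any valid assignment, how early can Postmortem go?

3pm

Precedence pushes Postmortem to at least 3pm; Postmortem must be in the same slot as Hiring, which can't be after 5pm, so Postmortem is at most 5pm.
Postmortem at 3pm is achievable: Postmortem=3pm, Onboarding=2pm, Kickoff=5pm, Budget=4pm, Standup=2pm, DesignReview=5pm, One-on-one=6pm, Hiring=3pm, VendorCall=4pm.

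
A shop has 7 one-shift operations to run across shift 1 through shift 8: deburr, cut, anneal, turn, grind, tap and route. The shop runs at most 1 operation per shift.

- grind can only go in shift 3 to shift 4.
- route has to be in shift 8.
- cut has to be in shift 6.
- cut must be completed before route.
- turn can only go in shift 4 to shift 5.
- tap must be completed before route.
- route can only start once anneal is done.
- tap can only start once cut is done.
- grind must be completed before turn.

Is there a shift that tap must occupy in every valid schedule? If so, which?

shift 7

cut is fixed at shift 6 and must come before tap, so tap is at least shift 7.
route is fixed at shift 8 and must come after tap, so tap is at most shift 7.
So tap must be shift 7.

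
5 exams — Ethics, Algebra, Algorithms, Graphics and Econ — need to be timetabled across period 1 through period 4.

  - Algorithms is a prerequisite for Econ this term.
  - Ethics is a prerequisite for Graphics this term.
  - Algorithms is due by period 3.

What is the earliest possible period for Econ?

Precedence pushes Econ to at least period 2.
Econ at period 2 is achievable: Ethics=period 1, Algebra=period 1, Algorithms=period 1, Econ=period 2, Graphics=period 2.

period 2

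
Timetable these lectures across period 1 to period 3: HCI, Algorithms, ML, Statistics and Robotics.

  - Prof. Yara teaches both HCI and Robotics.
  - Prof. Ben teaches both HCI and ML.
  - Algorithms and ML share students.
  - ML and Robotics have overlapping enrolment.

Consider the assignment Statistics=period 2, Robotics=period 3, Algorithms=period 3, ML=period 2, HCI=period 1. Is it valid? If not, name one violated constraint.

Prof. Ben teaches both HCI and ML — holds.
ML and Robotics have overlapping enrolment — holds.
Prof. Yara teaches both HCI and Robotics — holds.
Algorithms and ML share students — holds.

Yes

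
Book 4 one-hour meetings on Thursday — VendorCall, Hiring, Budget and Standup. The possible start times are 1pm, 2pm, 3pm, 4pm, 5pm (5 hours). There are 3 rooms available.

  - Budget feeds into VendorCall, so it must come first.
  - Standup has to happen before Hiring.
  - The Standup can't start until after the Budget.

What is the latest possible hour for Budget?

3pm

Downstream work caps Budget at 3pm.
Budget at 3pm is achievable: Budget in 3pm, VendorCall in 4pm, Hiring in 5pm, Standup in 4pm.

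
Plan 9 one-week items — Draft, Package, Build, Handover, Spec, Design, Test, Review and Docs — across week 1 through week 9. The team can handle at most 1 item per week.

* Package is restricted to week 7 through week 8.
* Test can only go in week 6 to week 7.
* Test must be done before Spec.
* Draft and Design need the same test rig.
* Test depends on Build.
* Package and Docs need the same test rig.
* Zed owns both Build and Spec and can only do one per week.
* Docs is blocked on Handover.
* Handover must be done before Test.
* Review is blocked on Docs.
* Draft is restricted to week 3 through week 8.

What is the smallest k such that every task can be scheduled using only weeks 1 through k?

9 weeks

The precedence chain requires at least 3 distinct weeks.
With at most 1 per week and 9 tasks, at least 9 weeks are needed.
Package can't be placed before week 7, so the schedule must run through at least week 7.
9 works (last occupied week: week 9): for example Review in week 5, Docs in week 2, Design in week 9, Draft in week 3, Spec in week 8, Test in week 6, Build in week 4, Handover in week 1, Package in week 7.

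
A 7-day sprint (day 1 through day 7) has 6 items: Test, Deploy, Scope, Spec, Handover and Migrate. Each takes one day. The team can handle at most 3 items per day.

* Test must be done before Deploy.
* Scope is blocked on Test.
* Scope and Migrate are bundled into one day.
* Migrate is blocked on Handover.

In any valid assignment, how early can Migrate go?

Precedence pushes Migrate to at least day 2.
Migrate at day 2 is achievable: Spec in day 1, Test in day 1, Migrate in day 2, Scope in day 2, Deploy in day 2, Handover in day 1.

day 2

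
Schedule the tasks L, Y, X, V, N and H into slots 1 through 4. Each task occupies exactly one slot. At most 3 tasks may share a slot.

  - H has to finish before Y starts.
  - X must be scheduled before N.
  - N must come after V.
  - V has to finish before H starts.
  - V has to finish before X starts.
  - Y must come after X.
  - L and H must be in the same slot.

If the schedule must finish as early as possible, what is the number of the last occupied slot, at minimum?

The precedence chain requires at least 3 distinct slots.
With at most 3 per slot and 6 tasks, at least 2 slots are needed.
3 works (last occupied slot: 3): for example L -> 2; X -> 2; V -> 1; Y -> 3; N -> 3; H -> 2.

3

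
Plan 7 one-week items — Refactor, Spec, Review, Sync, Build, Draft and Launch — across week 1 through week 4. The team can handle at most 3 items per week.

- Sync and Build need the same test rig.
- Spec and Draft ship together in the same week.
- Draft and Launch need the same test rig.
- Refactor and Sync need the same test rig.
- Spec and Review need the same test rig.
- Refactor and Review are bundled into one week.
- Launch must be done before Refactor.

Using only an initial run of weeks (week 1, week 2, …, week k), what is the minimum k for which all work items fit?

The precedence chain requires at least 2 distinct weeks.
With at most 3 per week and 7 work items, at least 3 weeks are needed.
3 works (last occupied week: week 3): for example Sync=week 1, Build=week 2, Draft=week 3, Spec=week 3, Launch=week 1, Refactor=week 2, Review=week 2.

3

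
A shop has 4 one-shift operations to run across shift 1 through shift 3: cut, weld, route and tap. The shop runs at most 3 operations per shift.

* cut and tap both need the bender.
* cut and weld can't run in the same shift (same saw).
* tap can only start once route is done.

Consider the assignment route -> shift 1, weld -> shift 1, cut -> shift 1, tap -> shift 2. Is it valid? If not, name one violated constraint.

No. cut and weld can't run in the same shift (same saw) is not satisfied.

tap can only start once route is done — holds.
The shop runs at most 3 operations per shift — holds.
cut and tap both need the bender — holds.
cut and weld can't run in the same shift (same saw) — violated.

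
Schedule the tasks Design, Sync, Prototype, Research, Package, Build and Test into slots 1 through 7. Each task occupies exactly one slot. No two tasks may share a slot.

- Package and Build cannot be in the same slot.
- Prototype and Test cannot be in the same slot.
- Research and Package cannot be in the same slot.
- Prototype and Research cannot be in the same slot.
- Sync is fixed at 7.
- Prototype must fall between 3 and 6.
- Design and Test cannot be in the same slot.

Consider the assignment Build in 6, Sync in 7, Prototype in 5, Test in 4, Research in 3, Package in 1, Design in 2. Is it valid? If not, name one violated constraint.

Prototype must fall between 3 and 6 — holds.
Sync is fixed at 7 — holds.
Design and Test cannot be in the same slot — holds.
Research and Package cannot be in the same slot — holds.
No two tasks may share a slot — holds.
Prototype and Test cannot be in the same slot — holds.
Package and Build cannot be in the same slot — holds.
Prototype and Research cannot be in the same slot — holds.

Valid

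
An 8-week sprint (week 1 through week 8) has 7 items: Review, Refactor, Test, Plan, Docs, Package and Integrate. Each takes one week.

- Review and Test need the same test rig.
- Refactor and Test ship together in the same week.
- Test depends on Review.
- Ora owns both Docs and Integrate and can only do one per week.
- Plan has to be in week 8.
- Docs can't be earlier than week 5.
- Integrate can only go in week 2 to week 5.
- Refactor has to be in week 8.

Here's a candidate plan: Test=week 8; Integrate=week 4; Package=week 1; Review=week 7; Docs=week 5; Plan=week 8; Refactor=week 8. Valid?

Test depends on Review — holds.
Refactor has to be in week 8 — holds.
Docs can't be earlier than week 5 — holds.
Plan has to be in week 8 — holds.
Ora owns both Docs and Integrate and can only do one per week — holds.
Integrate can only go in week 2 to week 5 — holds.
Refactor and Test ship together in the same week — holds.
Review and Test need the same test rig — holds.

Valid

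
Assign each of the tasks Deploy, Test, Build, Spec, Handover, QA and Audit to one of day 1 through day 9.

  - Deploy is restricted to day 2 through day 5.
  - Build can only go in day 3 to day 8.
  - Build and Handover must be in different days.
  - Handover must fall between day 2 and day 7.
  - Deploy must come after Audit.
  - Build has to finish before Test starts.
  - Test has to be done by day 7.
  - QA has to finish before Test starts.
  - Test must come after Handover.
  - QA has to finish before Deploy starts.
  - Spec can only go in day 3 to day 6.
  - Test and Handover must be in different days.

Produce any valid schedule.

Handover=day 2; QA=day 1; Build=day 3; Spec=day 3; Deploy=day 2; Audit=day 1; Test=day 4

Checking: Audit(day 1) before Deploy(day 2); QA(day 1) before Deploy(day 2); Build(day 3) before Test(day 4); Handover(day 2) before Test(day 4); QA(day 1) before Test(day 4); Test(day 4) != Handover(day 2); Build(day 3) != Handover(day 2); Spec=day 3 in [day 3,day 6]; Deploy=day 2 in [day 2,day 5]; Build=day 3 in [day 3,day 8]; Handover=day 2 in [day 2,day 7]; Test=day 4 in [day 1,day 7].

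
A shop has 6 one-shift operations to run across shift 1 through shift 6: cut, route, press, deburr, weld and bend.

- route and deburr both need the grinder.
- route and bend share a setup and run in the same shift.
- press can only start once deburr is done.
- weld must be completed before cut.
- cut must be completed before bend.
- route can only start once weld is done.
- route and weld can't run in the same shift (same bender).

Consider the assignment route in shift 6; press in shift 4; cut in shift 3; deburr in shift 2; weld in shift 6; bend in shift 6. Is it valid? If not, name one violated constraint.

route and deburr both need the grinder — holds.
route can only start once weld is done — violated.
cut must be completed before bend — holds.
weld must be completed before cut — violated.
route and weld can't run in the same shift (same bender) — violated.
route and bend share a setup and run in the same shift — holds.
press can only start once deburr is done — holds.

No — it violates: route and weld can't run in the same shift (same bender)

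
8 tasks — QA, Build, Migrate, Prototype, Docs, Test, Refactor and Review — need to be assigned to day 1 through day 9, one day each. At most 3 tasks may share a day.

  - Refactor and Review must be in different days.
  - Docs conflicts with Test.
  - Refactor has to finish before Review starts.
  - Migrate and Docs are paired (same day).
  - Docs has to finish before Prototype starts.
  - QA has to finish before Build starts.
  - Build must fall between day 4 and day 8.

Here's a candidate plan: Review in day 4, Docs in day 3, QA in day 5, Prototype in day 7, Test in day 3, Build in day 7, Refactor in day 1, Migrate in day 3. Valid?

Invalid. Docs conflicts with Test.

Refactor has to finish before Review starts — holds.
At most 3 tasks may share a day — holds.
Build must fall between day 4 and day 8 — holds.
Docs has to finish before Prototype starts — holds.
Docs conflicts with Test — violated.
QA has to finish before Build starts — holds.
Migrate and Docs are paired (same day) — holds.
Refactor and Review must be in different days — holds.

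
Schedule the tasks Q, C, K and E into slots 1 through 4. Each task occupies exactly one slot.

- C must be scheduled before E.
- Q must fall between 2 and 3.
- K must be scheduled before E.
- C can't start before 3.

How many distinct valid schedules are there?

Splitting on Q: it can be 2 (3), 3 (3). Listing each branch's schedules as (C, K, E):
Q=2: (3,1,4) (3,2,4) (3,3,4) — 3.
Q=3: (3,1,4) (3,2,4) (3,3,4) — 3.
Summing: 3 + 3 = 6.

6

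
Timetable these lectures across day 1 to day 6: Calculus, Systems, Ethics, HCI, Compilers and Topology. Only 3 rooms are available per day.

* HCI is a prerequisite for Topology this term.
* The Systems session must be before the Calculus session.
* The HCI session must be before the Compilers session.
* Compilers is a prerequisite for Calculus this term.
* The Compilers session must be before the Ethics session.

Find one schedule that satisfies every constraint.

Calculus=day 3; Ethics=day 3; HCI=day 1; Systems=day 1; Topology=day 2; Compilers=day 2

Checking: HCI(day 1) before Compilers(day 2); Compilers(day 2) before Calculus(day 3); HCI(day 1) before Topology(day 2); Systems(day 1) before Calculus(day 3); Compilers(day 2) before Ethics(day 3); max 2 per day (cap 3).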